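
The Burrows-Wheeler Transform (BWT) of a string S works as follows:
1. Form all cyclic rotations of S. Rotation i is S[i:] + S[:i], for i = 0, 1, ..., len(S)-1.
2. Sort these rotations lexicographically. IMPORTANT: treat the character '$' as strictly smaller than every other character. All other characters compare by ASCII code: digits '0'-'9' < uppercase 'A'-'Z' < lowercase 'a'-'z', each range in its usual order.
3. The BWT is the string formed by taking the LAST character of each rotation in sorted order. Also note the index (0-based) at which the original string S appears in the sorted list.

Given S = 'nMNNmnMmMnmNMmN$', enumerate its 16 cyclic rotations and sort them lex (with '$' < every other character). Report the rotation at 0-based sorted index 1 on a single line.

All 16 rotations (rotation i = S[i:]+S[:i]):
  rot[0] = nMNNmnMmMnmNMmN$
  rot[1] = MNNmnMmMnmNMmN$n
  rot[2] = NNmnMmMnmNMmN$nM
  rot[3] = NmnMmMnmNMmN$nMN
  rot[4] = mnMmMnmNMmN$nMNN
  rot[5] = nMmMnmNMmN$nMNNm
  rot[6] = MmMnmNMmN$nMNNmn
  rot[7] = mMnmNMmN$nMNNmnM
  rot[8] = MnmNMmN$nMNNmnMm
  rot[9] = nmNMmN$nMNNmnMmM
  rot[10] = mNMmN$nMNNmnMmMn
  rot[11] = NMmN$nMNNmnMmMnm
  rot[12] = MmN$nMNNmnMmMnmN
  rot[13] = mN$nMNNmnMmMnmNM
  rot[14] = N$nMNNmnMmMnmNMm
  rot[15] = $nMNNmnMmMnmNMmN
Sorted (with $ < everything):
  sorted[0] = $nMNNmnMmMnmNMmN
  sorted[1] = MNNmnMmMnmNMmN$n
  sorted[2] = MmMnmNMmN$nMNNmn
  sorted[3] = MmN$nMNNmnMmMnmN
  sorted[4] = MnmNMmN$nMNNmnMm
  sorted[5] = N$nMNNmnMmMnmNMm
  sorted[6] = NMmN$nMNNmnMmMnm
  sorted[7] = NNmnMmMnmNMmN$nM
  sorted[8] = NmnMmMnmNMmN$nMN
  sorted[9] = mMnmNMmN$nMNNmnM
  sorted[10] = mN$nMNNmnMmMnmNM
  sorted[11] = mNMmN$nMNNmnMmMn
  sorted[12] = mnMmMnmNMmN$nMNN
  sorted[13] = nMNNmnMmMnmNMmN$
  sorted[14] = nMmMnmNMmN$nMNNm
  sorted[15] = nmNMmN$nMNNmnMmM
sorted[1] = MNNmnMmMnmNMmN$n

Answer: MNNmnMmMnmNMmN$n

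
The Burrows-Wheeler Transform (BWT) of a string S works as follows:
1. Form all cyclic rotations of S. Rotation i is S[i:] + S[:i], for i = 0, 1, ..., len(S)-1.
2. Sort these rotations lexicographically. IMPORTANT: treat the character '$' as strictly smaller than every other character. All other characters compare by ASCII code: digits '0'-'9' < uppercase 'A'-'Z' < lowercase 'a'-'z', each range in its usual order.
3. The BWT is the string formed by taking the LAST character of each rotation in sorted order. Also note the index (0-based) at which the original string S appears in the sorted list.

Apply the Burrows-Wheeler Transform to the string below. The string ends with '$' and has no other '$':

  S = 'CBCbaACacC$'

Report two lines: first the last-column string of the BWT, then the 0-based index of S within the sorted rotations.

All 11 rotations (rotation i = S[i:]+S[:i]):
  rot[0] = CBCbaACacC$
  rot[1] = BCbaACacC$C
  rot[2] = CbaACacC$CB
  rot[3] = baACacC$CBC
  rot[4] = aACacC$CBCb
  rot[5] = ACacC$CBCba
  rot[6] = CacC$CBCbaA
  rot[7] = acC$CBCbaAC
  rot[8] = cC$CBCbaACa
  rot[9] = C$CBCbaACac
  rot[10] = $CBCbaACacC
Sorted (with $ < everything):
  sorted[0] = $CBCbaACacC  (last char: 'C')
  sorted[1] = ACacC$CBCba  (last char: 'a')
  sorted[2] = BCbaACacC$C  (last char: 'C')
  sorted[3] = C$CBCbaACac  (last char: 'c')
  sorted[4] = CBCbaACacC$  (last char: '$')
  sorted[5] = CacC$CBCbaA  (last char: 'A')
  sorted[6] = CbaACacC$CB  (last char: 'B')
  sorted[7] = aACacC$CBCb  (last char: 'b')
  sorted[8] = acC$CBCbaAC  (last char: 'C')
  sorted[9] = baACacC$CBC  (last char: 'C')
  sorted[10] = cC$CBCbaACa  (last char: 'a')
Last column: CaCc$ABbCCa
Original string S is at sorted index 4

Answer: CaCc$ABbCCa
4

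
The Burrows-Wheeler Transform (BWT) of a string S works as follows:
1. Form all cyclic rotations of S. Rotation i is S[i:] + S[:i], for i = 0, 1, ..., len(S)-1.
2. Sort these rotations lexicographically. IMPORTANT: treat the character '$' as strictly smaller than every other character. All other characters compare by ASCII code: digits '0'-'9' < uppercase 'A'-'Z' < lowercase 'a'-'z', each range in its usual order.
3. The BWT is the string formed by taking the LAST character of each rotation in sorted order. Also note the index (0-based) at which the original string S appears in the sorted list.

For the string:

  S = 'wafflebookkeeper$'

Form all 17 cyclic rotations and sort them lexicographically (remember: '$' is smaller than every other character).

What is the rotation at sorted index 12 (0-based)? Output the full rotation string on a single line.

Answer: okkeeper$wafflebo

Derivation:
All 17 rotations (rotation i = S[i:]+S[:i]):
  rot[0] = wafflebookkeeper$
  rot[1] = afflebookkeeper$w
  rot[2] = fflebookkeeper$wa
  rot[3] = flebookkeeper$waf
  rot[4] = lebookkeeper$waff
  rot[5] = ebookkeeper$waffl
  rot[6] = bookkeeper$waffle
  rot[7] = ookkeeper$waffleb
  rot[8] = okkeeper$wafflebo
  rot[9] = kkeeper$waffleboo
  rot[10] = keeper$wafflebook
  rot[11] = eeper$wafflebookk
  rot[12] = eper$wafflebookke
  rot[13] = per$wafflebookkee
  rot[14] = er$wafflebookkeep
  rot[15] = r$wafflebookkeepe
  rot[16] = $wafflebookkeeper
Sorted (with $ < everything):
  sorted[0] = $wafflebookkeeper
  sorted[1] = afflebookkeeper$w
  sorted[2] = bookkeeper$waffle
  sorted[3] = ebookkeeper$waffl
  sorted[4] = eeper$wafflebookk
  sorted[5] = eper$wafflebookke
  sorted[6] = er$wafflebookkeep
  sorted[7] = fflebookkeeper$wa
  sorted[8] = flebookkeeper$waf
  sorted[9] = keeper$wafflebook
  sorted[10] = kkeeper$waffleboo
  sorted[11] = lebookkeeper$waff
  sorted[12] = okkeeper$wafflebo
  sorted[13] = ookkeeper$waffleb
  sorted[14] = per$wafflebookkee
  sorted[15] = r$wafflebookkeepe
  sorted[16] = wafflebookkeeper$
sorted[12] = okkeeper$wafflebo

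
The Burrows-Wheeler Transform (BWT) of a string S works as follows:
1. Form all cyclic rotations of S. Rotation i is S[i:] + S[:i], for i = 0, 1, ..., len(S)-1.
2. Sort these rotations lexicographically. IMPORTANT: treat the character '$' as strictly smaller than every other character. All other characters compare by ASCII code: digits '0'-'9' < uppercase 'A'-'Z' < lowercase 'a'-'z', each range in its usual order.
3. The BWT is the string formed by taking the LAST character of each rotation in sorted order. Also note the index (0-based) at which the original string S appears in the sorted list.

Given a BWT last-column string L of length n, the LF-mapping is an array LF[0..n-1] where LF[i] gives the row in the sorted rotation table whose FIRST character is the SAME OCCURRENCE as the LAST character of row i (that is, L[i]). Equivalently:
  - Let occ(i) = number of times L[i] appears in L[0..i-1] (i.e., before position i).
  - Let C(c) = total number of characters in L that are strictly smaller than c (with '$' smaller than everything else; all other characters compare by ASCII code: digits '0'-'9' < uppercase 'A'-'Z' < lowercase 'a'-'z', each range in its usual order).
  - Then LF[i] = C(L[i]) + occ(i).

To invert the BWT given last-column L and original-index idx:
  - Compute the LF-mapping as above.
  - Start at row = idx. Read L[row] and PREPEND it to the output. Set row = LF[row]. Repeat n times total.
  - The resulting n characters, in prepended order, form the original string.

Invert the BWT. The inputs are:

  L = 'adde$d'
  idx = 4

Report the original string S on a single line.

Answer: dedda$

Derivation:
LF mapping: 1 2 3 5 0 4
Walk LF starting at row 4, prepending L[row]:
  step 1: row=4, L[4]='$', prepend. Next row=LF[4]=0
  step 2: row=0, L[0]='a', prepend. Next row=LF[0]=1
  step 3: row=1, L[1]='d', prepend. Next row=LF[1]=2
  step 4: row=2, L[2]='d', prepend. Next row=LF[2]=3
  step 5: row=3, L[3]='e', prepend. Next row=LF[3]=5
  step 6: row=5, L[5]='d', prepend. Next row=LF[5]=4
Reversed output: dedda$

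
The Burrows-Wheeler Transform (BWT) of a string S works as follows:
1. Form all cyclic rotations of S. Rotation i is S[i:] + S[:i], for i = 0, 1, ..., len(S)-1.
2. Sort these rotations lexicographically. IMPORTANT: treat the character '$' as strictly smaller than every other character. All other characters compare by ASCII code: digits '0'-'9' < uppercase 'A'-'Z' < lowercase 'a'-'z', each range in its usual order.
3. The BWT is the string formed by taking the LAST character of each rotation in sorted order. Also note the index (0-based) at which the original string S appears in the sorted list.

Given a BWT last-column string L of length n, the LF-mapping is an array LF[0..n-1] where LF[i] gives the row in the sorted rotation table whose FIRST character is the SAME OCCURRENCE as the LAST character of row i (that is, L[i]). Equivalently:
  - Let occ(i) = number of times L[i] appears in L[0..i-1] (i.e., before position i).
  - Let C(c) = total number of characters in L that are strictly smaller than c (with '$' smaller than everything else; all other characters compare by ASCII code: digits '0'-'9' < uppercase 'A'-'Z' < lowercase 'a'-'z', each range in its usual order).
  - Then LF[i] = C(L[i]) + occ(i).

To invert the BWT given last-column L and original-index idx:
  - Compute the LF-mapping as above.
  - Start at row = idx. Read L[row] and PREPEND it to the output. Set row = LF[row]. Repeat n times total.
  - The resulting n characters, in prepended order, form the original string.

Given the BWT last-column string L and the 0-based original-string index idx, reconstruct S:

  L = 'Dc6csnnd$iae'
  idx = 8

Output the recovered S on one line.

Answer: incandesc6D$

Derivation:
LF mapping: 2 4 1 5 11 9 10 6 0 8 3 7
Walk LF starting at row 8, prepending L[row]:
  step 1: row=8, L[8]='$', prepend. Next row=LF[8]=0
  step 2: row=0, L[0]='D', prepend. Next row=LF[0]=2
  step 3: row=2, L[2]='6', prepend. Next row=LF[2]=1
  step 4: row=1, L[1]='c', prepend. Next row=LF[1]=4
  step 5: row=4, L[4]='s', prepend. Next row=LF[4]=11
  step 6: row=11, L[11]='e', prepend. Next row=LF[11]=7
  step 7: row=7, L[7]='d', prepend. Next row=LF[7]=6
  step 8: row=6, L[6]='n', prepend. Next row=LF[6]=10
  step 9: row=10, L[10]='a', prepend. Next row=LF[10]=3
  step 10: row=3, L[3]='c', prepend. Next row=LF[3]=5
  step 11: row=5, L[5]='n', prepend. Next row=LF[5]=9
  step 12: row=9, L[9]='i', prepend. Next row=LF[9]=8
Reversed output: incandesc6D$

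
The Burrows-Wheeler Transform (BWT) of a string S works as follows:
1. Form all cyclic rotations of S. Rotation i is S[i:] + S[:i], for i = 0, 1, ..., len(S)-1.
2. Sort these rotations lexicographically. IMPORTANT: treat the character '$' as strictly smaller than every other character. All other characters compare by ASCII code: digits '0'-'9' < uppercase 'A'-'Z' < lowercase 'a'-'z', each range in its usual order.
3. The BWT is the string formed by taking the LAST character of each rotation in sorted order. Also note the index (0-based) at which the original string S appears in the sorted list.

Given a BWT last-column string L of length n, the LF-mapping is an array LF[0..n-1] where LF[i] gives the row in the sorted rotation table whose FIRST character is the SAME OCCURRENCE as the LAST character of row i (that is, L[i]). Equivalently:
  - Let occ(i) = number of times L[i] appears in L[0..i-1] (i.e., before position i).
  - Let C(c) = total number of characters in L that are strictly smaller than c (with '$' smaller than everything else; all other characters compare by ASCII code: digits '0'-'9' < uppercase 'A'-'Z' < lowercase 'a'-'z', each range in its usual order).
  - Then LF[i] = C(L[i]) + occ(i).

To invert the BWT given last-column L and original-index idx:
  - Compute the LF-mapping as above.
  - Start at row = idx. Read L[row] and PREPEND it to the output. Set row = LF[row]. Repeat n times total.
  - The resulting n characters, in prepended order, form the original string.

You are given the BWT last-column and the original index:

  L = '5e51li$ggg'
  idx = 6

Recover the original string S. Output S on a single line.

LF mapping: 2 4 3 1 9 8 0 5 6 7
Walk LF starting at row 6, prepending L[row]:
  step 1: row=6, L[6]='$', prepend. Next row=LF[6]=0
  step 2: row=0, L[0]='5', prepend. Next row=LF[0]=2
  step 3: row=2, L[2]='5', prepend. Next row=LF[2]=3
  step 4: row=3, L[3]='1', prepend. Next row=LF[3]=1
  step 5: row=1, L[1]='e', prepend. Next row=LF[1]=4
  step 6: row=4, L[4]='l', prepend. Next row=LF[4]=9
  step 7: row=9, L[9]='g', prepend. Next row=LF[9]=7
  step 8: row=7, L[7]='g', prepend. Next row=LF[7]=5
  step 9: row=5, L[5]='i', prepend. Next row=LF[5]=8
  step 10: row=8, L[8]='g', prepend. Next row=LF[8]=6
Reversed output: giggle155$

Answer: giggle155$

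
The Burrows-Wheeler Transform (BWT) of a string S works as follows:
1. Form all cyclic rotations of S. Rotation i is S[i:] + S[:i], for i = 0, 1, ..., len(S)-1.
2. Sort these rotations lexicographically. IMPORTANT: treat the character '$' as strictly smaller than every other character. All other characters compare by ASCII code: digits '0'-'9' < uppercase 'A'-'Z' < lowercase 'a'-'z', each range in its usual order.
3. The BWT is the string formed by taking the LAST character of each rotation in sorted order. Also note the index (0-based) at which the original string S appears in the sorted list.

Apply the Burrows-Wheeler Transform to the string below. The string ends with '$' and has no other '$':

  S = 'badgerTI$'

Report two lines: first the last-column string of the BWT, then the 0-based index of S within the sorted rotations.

All 9 rotations (rotation i = S[i:]+S[:i]):
  rot[0] = badgerTI$
  rot[1] = adgerTI$b
  rot[2] = dgerTI$ba
  rot[3] = gerTI$bad
  rot[4] = erTI$badg
  rot[5] = rTI$badge
  rot[6] = TI$badger
  rot[7] = I$badgerT
  rot[8] = $badgerTI
Sorted (with $ < everything):
  sorted[0] = $badgerTI  (last char: 'I')
  sorted[1] = I$badgerT  (last char: 'T')
  sorted[2] = TI$badger  (last char: 'r')
  sorted[3] = adgerTI$b  (last char: 'b')
  sorted[4] = badgerTI$  (last char: '$')
  sorted[5] = dgerTI$ba  (last char: 'a')
  sorted[6] = erTI$badg  (last char: 'g')
  sorted[7] = gerTI$bad  (last char: 'd')
  sorted[8] = rTI$badge  (last char: 'e')
Last column: ITrb$agde
Original string S is at sorted index 4

Answer: ITrb$agde
4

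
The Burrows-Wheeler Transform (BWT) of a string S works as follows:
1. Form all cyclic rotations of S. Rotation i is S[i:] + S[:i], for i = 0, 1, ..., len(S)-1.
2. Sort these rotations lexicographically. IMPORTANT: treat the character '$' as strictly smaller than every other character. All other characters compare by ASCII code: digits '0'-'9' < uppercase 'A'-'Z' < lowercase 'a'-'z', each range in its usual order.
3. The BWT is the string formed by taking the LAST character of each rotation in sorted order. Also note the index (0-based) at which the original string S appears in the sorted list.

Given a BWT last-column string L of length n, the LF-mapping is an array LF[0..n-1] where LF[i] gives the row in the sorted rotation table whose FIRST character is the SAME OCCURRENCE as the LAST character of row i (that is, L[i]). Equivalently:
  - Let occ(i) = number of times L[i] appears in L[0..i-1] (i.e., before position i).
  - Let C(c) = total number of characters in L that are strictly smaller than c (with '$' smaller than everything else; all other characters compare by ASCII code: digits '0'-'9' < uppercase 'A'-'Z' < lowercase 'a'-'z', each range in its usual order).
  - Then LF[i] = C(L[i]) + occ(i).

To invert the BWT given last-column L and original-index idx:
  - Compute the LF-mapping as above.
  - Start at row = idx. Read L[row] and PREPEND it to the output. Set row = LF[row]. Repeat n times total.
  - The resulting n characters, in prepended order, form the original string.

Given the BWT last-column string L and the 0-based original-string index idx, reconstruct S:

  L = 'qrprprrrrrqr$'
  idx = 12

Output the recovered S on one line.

Answer: rrrrrppqrrrq$

Derivation:
LF mapping: 3 5 1 6 2 7 8 9 10 11 4 12 0
Walk LF starting at row 12, prepending L[row]:
  step 1: row=12, L[12]='$', prepend. Next row=LF[12]=0
  step 2: row=0, L[0]='q', prepend. Next row=LF[0]=3
  step 3: row=3, L[3]='r', prepend. Next row=LF[3]=6
  step 4: row=6, L[6]='r', prepend. Next row=LF[6]=8
  step 5: row=8, L[8]='r', prepend. Next row=LF[8]=10
  step 6: row=10, L[10]='q', prepend. Next row=LF[10]=4
  step 7: row=4, L[4]='p', prepend. Next row=LF[4]=2
  step 8: row=2, L[2]='p', prepend. Next row=LF[2]=1
  step 9: row=1, L[1]='r', prepend. Next row=LF[1]=5
  step 10: row=5, L[5]='r', prepend. Next row=LF[5]=7
  step 11: row=7, L[7]='r', prepend. Next row=LF[7]=9
  step 12: row=9, L[9]='r', prepend. Next row=LF[9]=11
  step 13: row=11, L[11]='r', prepend. Next row=LF[11]=12
Reversed output: rrrrrppqrrrq$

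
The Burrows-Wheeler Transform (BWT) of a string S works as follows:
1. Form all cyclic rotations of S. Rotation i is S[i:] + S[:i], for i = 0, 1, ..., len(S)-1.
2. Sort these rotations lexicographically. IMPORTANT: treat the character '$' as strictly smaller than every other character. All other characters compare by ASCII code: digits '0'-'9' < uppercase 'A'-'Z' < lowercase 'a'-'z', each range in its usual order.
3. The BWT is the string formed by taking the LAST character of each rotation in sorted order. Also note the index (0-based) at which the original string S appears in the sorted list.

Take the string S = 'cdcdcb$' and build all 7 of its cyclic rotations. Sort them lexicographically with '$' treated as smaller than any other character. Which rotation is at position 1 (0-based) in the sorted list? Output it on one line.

All 7 rotations (rotation i = S[i:]+S[:i]):
  rot[0] = cdcdcb$
  rot[1] = dcdcb$c
  rot[2] = cdcb$cd
  rot[3] = dcb$cdc
  rot[4] = cb$cdcd
  rot[5] = b$cdcdc
  rot[6] = $cdcdcb
Sorted (with $ < everything):
  sorted[0] = $cdcdcb
  sorted[1] = b$cdcdc
  sorted[2] = cb$cdcd
  sorted[3] = cdcb$cd
  sorted[4] = cdcdcb$
  sorted[5] = dcb$cdc
  sorted[6] = dcdcb$c
sorted[1] = b$cdcdc

Answer: b$cdcdc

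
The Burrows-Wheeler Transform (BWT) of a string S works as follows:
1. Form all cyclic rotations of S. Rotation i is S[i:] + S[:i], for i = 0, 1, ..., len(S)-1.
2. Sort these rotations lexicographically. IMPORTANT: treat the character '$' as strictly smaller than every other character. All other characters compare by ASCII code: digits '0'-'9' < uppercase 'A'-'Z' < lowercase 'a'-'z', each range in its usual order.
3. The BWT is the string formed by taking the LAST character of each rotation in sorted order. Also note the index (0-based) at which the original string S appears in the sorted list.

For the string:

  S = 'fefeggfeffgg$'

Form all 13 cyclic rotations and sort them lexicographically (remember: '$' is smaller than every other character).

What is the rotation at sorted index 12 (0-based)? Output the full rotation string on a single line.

All 13 rotations (rotation i = S[i:]+S[:i]):
  rot[0] = fefeggfeffgg$
  rot[1] = efeggfeffgg$f
  rot[2] = feggfeffgg$fe
  rot[3] = eggfeffgg$fef
  rot[4] = ggfeffgg$fefe
  rot[5] = gfeffgg$fefeg
  rot[6] = feffgg$fefegg
  rot[7] = effgg$fefeggf
  rot[8] = ffgg$fefeggfe
  rot[9] = fgg$fefeggfef
  rot[10] = gg$fefeggfeff
  rot[11] = g$fefeggfeffg
  rot[12] = $fefeggfeffgg
Sorted (with $ < everything):
  sorted[0] = $fefeggfeffgg
  sorted[1] = efeggfeffgg$f
  sorted[2] = effgg$fefeggf
  sorted[3] = eggfeffgg$fef
  sorted[4] = fefeggfeffgg$
  sorted[5] = feffgg$fefegg
  sorted[6] = feggfeffgg$fe
  sorted[7] = ffgg$fefeggfe
  sorted[8] = fgg$fefeggfef
  sorted[9] = g$fefeggfeffg
  sorted[10] = gfeffgg$fefeg
  sorted[11] = gg$fefeggfeff
  sorted[12] = ggfeffgg$fefe
sorted[12] = ggfeffgg$fefe

Answer: ggfeffgg$fefe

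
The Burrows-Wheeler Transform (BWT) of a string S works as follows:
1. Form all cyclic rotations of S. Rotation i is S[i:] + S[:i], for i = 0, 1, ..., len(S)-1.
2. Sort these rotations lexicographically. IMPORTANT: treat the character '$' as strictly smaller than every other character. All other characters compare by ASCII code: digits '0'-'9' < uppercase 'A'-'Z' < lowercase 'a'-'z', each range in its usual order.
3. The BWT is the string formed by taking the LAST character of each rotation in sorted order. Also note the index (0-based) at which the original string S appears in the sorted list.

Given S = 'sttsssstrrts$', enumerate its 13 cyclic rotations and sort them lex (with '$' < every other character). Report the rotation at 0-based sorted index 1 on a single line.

Answer: rrts$sttsssst

Derivation:
All 13 rotations (rotation i = S[i:]+S[:i]):
  rot[0] = sttsssstrrts$
  rot[1] = ttsssstrrts$s
  rot[2] = tsssstrrts$st
  rot[3] = sssstrrts$stt
  rot[4] = ssstrrts$stts
  rot[5] = sstrrts$sttss
  rot[6] = strrts$sttsss
  rot[7] = trrts$sttssss
  rot[8] = rrts$sttsssst
  rot[9] = rts$sttsssstr
  rot[10] = ts$sttsssstrr
  rot[11] = s$sttsssstrrt
  rot[12] = $sttsssstrrts
Sorted (with $ < everything):
  sorted[0] = $sttsssstrrts
  sorted[1] = rrts$sttsssst
  sorted[2] = rts$sttsssstr
  sorted[3] = s$sttsssstrrt
  sorted[4] = sssstrrts$stt
  sorted[5] = ssstrrts$stts
  sorted[6] = sstrrts$sttss
  sorted[7] = strrts$sttsss
  sorted[8] = sttsssstrrts$
  sorted[9] = trrts$sttssss
  sorted[10] = ts$sttsssstrr
  sorted[11] = tsssstrrts$st
  sorted[12] = ttsssstrrts$s
sorted[1] = rrts$sttsssst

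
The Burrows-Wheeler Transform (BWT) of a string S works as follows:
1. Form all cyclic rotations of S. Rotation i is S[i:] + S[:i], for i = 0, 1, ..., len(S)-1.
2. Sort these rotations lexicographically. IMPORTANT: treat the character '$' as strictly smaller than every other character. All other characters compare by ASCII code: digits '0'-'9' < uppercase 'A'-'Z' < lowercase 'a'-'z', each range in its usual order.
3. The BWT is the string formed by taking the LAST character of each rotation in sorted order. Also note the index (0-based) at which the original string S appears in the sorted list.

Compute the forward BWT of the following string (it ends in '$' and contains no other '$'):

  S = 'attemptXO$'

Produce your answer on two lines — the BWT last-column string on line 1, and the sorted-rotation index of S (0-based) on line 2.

Answer: OXt$tempta
3

Derivation:
All 10 rotations (rotation i = S[i:]+S[:i]):
  rot[0] = attemptXO$
  rot[1] = ttemptXO$a
  rot[2] = temptXO$at
  rot[3] = emptXO$att
  rot[4] = mptXO$atte
  rot[5] = ptXO$attem
  rot[6] = tXO$attemp
  rot[7] = XO$attempt
  rot[8] = O$attemptX
  rot[9] = $attemptXO
Sorted (with $ < everything):
  sorted[0] = $attemptXO  (last char: 'O')
  sorted[1] = O$attemptX  (last char: 'X')
  sorted[2] = XO$attempt  (last char: 't')
  sorted[3] = attemptXO$  (last char: '$')
  sorted[4] = emptXO$att  (last char: 't')
  sorted[5] = mptXO$atte  (last char: 'e')
  sorted[6] = ptXO$attem  (last char: 'm')
  sorted[7] = tXO$attemp  (last char: 'p')
  sorted[8] = temptXO$at  (last char: 't')
  sorted[9] = ttemptXO$a  (last char: 'a')
Last column: OXt$tempta
Original string S is at sorted index 3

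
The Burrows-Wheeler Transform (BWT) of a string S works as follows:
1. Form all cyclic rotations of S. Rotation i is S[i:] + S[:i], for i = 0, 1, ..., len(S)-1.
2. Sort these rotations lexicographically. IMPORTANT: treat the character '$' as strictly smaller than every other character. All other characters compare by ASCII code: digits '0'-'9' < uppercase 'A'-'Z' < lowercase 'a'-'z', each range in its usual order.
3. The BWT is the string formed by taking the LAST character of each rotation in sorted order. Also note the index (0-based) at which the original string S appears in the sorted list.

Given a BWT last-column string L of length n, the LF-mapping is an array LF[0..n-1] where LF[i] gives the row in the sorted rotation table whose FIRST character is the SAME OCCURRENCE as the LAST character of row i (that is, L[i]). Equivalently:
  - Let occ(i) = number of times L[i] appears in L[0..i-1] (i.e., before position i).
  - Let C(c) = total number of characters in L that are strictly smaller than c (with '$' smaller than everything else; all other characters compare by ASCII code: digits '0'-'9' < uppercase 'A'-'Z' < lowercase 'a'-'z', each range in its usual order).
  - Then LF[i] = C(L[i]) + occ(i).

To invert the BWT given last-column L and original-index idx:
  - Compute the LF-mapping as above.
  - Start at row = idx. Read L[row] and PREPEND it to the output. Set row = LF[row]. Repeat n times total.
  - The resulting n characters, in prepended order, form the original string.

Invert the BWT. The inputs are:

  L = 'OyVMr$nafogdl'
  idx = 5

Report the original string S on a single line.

Answer: dragonflyMVO$

Derivation:
LF mapping: 2 12 3 1 11 0 9 4 6 10 7 5 8
Walk LF starting at row 5, prepending L[row]:
  step 1: row=5, L[5]='$', prepend. Next row=LF[5]=0
  step 2: row=0, L[0]='O', prepend. Next row=LF[0]=2
  step 3: row=2, L[2]='V', prepend. Next row=LF[2]=3
  step 4: row=3, L[3]='M', prepend. Next row=LF[3]=1
  step 5: row=1, L[1]='y', prepend. Next row=LF[1]=12
  step 6: row=12, L[12]='l', prepend. Next row=LF[12]=8
  step 7: row=8, L[8]='f', prepend. Next row=LF[8]=6
  step 8: row=6, L[6]='n', prepend. Next row=LF[6]=9
  step 9: row=9, L[9]='o', prepend. Next row=LF[9]=10
  step 10: row=10, L[10]='g', prepend. Next row=LF[10]=7
  step 11: row=7, L[7]='a', prepend. Next row=LF[7]=4
  step 12: row=4, L[4]='r', prepend. Next row=LF[4]=11
  step 13: row=11, L[11]='d', prepend. Next row=LF[11]=5
Reversed output: dragonflyMVO$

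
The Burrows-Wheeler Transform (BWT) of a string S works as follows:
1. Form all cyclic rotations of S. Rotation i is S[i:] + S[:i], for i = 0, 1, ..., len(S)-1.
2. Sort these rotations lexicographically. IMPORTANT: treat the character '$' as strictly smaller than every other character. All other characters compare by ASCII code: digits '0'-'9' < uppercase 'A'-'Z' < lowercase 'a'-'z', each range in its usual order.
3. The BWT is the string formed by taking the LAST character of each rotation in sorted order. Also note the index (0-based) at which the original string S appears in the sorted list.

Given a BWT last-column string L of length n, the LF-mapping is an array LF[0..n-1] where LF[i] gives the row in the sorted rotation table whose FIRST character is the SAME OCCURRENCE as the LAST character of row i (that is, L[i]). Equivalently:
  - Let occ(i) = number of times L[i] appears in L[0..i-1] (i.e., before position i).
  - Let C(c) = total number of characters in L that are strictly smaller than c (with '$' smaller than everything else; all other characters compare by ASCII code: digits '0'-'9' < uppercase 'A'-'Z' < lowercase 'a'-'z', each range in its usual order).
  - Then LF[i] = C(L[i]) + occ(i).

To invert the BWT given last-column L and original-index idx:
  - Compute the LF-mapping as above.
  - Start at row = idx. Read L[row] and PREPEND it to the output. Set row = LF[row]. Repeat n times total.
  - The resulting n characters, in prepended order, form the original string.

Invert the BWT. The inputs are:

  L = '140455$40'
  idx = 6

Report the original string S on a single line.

Answer: 45400541$

Derivation:
LF mapping: 3 4 1 5 7 8 0 6 2
Walk LF starting at row 6, prepending L[row]:
  step 1: row=6, L[6]='$', prepend. Next row=LF[6]=0
  step 2: row=0, L[0]='1', prepend. Next row=LF[0]=3
  step 3: row=3, L[3]='4', prepend. Next row=LF[3]=5
  step 4: row=5, L[5]='5', prepend. Next row=LF[5]=8
  step 5: row=8, L[8]='0', prepend. Next row=LF[8]=2
  step 6: row=2, L[2]='0', prepend. Next row=LF[2]=1
  step 7: row=1, L[1]='4', prepend. Next row=LF[1]=4
  step 8: row=4, L[4]='5', prepend. Next row=LF[4]=7
  step 9: row=7, L[7]='4', prepend. Next row=LF[7]=6
Reversed output: 45400541$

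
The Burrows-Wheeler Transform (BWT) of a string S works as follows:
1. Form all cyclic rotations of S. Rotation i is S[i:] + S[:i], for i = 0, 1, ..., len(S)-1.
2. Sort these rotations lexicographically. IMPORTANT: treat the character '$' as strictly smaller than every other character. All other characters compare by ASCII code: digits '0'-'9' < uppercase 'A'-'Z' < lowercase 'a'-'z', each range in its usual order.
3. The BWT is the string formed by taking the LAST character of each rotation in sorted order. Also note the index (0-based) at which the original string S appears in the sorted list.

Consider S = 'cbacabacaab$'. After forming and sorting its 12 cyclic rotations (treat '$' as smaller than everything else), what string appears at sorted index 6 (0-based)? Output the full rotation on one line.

All 12 rotations (rotation i = S[i:]+S[:i]):
  rot[0] = cbacabacaab$
  rot[1] = bacabacaab$c
  rot[2] = acabacaab$cb
  rot[3] = cabacaab$cba
  rot[4] = abacaab$cbac
  rot[5] = bacaab$cbaca
  rot[6] = acaab$cbacab
  rot[7] = caab$cbacaba
  rot[8] = aab$cbacabac
  rot[9] = ab$cbacabaca
  rot[10] = b$cbacabacaa
  rot[11] = $cbacabacaab
Sorted (with $ < everything):
  sorted[0] = $cbacabacaab
  sorted[1] = aab$cbacabac
  sorted[2] = ab$cbacabaca
  sorted[3] = abacaab$cbac
  sorted[4] = acaab$cbacab
  sorted[5] = acabacaab$cb
  sorted[6] = b$cbacabacaa
  sorted[7] = bacaab$cbaca
  sorted[8] = bacabacaab$c
  sorted[9] = caab$cbacaba
  sorted[10] = cabacaab$cba
  sorted[11] = cbacabacaab$
sorted[6] = b$cbacabacaa

Answer: b$cbacabacaa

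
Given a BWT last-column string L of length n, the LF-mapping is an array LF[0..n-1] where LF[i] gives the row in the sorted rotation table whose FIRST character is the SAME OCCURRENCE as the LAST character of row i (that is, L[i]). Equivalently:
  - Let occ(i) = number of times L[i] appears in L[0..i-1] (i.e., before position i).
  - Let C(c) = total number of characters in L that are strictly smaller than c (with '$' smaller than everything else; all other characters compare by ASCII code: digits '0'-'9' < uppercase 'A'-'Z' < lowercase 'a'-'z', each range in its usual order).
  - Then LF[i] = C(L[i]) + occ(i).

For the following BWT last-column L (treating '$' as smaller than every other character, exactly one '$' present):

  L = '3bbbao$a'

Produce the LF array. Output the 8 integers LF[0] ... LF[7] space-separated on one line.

Char counts: '$':1, '3':1, 'a':2, 'b':3, 'o':1
C (first-col start): C('$')=0, C('3')=1, C('a')=2, C('b')=4, C('o')=7
L[0]='3': occ=0, LF[0]=C('3')+0=1+0=1
L[1]='b': occ=0, LF[1]=C('b')+0=4+0=4
L[2]='b': occ=1, LF[2]=C('b')+1=4+1=5
L[3]='b': occ=2, LF[3]=C('b')+2=4+2=6
L[4]='a': occ=0, LF[4]=C('a')+0=2+0=2
L[5]='o': occ=0, LF[5]=C('o')+0=7+0=7
L[6]='$': occ=0, LF[6]=C('$')+0=0+0=0
L[7]='a': occ=1, LF[7]=C('a')+1=2+1=3

Answer: 1 4 5 6 2 7 0 3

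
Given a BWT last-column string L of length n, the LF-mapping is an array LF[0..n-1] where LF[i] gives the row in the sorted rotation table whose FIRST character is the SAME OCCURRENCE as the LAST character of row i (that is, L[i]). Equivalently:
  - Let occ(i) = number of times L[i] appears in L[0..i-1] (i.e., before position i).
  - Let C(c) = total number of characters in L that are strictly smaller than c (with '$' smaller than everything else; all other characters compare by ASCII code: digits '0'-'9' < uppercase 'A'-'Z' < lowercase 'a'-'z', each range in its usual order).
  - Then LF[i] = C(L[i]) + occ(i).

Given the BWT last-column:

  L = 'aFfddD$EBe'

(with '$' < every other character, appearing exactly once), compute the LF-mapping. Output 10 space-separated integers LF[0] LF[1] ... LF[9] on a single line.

Answer: 5 4 9 6 7 2 0 3 1 8

Derivation:
Char counts: '$':1, 'B':1, 'D':1, 'E':1, 'F':1, 'a':1, 'd':2, 'e':1, 'f':1
C (first-col start): C('$')=0, C('B')=1, C('D')=2, C('E')=3, C('F')=4, C('a')=5, C('d')=6, C('e')=8, C('f')=9
L[0]='a': occ=0, LF[0]=C('a')+0=5+0=5
L[1]='F': occ=0, LF[1]=C('F')+0=4+0=4
L[2]='f': occ=0, LF[2]=C('f')+0=9+0=9
L[3]='d': occ=0, LF[3]=C('d')+0=6+0=6
L[4]='d': occ=1, LF[4]=C('d')+1=6+1=7
L[5]='D': occ=0, LF[5]=C('D')+0=2+0=2
L[6]='$': occ=0, LF[6]=C('$')+0=0+0=0
L[7]='E': occ=0, LF[7]=C('E')+0=3+0=3
L[8]='B': occ=0, LF[8]=C('B')+0=1+0=1
L[9]='e': occ=0, LF[9]=C('e')+0=8+0=8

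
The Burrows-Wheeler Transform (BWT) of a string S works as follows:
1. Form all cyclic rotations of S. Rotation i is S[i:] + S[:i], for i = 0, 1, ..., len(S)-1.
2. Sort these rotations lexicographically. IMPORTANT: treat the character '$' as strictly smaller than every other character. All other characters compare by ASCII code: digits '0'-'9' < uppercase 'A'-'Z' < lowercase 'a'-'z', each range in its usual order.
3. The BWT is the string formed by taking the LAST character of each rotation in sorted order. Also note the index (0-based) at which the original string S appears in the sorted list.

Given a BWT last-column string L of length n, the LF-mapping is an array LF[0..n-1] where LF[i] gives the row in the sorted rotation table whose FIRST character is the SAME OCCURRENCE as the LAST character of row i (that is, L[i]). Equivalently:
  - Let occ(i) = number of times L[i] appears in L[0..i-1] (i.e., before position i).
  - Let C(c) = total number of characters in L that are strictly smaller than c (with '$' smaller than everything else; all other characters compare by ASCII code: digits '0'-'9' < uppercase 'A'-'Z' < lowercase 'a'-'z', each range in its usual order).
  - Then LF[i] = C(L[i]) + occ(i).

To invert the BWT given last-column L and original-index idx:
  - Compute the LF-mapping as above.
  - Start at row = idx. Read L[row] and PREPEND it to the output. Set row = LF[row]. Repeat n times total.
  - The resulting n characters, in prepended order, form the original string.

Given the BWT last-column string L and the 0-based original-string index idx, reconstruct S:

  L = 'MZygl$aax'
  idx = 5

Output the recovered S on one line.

Answer: galaxyZM$

Derivation:
LF mapping: 1 2 8 5 6 0 3 4 7
Walk LF starting at row 5, prepending L[row]:
  step 1: row=5, L[5]='$', prepend. Next row=LF[5]=0
  step 2: row=0, L[0]='M', prepend. Next row=LF[0]=1
  step 3: row=1, L[1]='Z', prepend. Next row=LF[1]=2
  step 4: row=2, L[2]='y', prepend. Next row=LF[2]=8
  step 5: row=8, L[8]='x', prepend. Next row=LF[8]=7
  step 6: row=7, L[7]='a', prepend. Next row=LF[7]=4
  step 7: row=4, L[4]='l', prepend. Next row=LF[4]=6
  step 8: row=6, L[6]='a', prepend. Next row=LF[6]=3
  step 9: row=3, L[3]='g', prepend. Next row=LF[3]=5
Reversed output: galaxyZM$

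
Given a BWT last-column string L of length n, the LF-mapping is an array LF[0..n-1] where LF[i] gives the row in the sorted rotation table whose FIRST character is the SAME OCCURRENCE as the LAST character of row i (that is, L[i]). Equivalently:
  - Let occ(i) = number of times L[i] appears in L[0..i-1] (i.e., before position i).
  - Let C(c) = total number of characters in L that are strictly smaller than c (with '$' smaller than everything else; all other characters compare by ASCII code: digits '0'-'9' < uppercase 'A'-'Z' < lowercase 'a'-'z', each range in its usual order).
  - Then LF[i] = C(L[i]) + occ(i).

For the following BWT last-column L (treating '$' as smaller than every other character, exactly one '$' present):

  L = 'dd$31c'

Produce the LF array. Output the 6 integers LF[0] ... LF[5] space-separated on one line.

Char counts: '$':1, '1':1, '3':1, 'c':1, 'd':2
C (first-col start): C('$')=0, C('1')=1, C('3')=2, C('c')=3, C('d')=4
L[0]='d': occ=0, LF[0]=C('d')+0=4+0=4
L[1]='d': occ=1, LF[1]=C('d')+1=4+1=5
L[2]='$': occ=0, LF[2]=C('$')+0=0+0=0
L[3]='3': occ=0, LF[3]=C('3')+0=2+0=2
L[4]='1': occ=0, LF[4]=C('1')+0=1+0=1
L[5]='c': occ=0, LF[5]=C('c')+0=3+0=3

Answer: 4 5 0 2 1 3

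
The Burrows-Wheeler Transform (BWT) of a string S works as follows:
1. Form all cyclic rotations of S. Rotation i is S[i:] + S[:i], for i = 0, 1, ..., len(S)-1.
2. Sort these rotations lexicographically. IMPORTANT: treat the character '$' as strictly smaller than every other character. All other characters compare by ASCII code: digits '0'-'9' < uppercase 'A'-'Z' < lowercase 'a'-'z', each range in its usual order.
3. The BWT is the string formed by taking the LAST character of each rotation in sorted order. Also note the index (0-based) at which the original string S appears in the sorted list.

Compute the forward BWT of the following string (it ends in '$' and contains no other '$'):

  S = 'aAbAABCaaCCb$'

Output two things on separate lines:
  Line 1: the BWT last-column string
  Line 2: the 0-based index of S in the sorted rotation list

Answer: bbAaAaBC$aCCA
8

Derivation:
All 13 rotations (rotation i = S[i:]+S[:i]):
  rot[0] = aAbAABCaaCCb$
  rot[1] = AbAABCaaCCb$a
  rot[2] = bAABCaaCCb$aA
  rot[3] = AABCaaCCb$aAb
  rot[4] = ABCaaCCb$aAbA
  rot[5] = BCaaCCb$aAbAA
  rot[6] = CaaCCb$aAbAAB
  rot[7] = aaCCb$aAbAABC
  rot[8] = aCCb$aAbAABCa
  rot[9] = CCb$aAbAABCaa
  rot[10] = Cb$aAbAABCaaC
  rot[11] = b$aAbAABCaaCC
  rot[12] = $aAbAABCaaCCb
Sorted (with $ < everything):
  sorted[0] = $aAbAABCaaCCb  (last char: 'b')
  sorted[1] = AABCaaCCb$aAb  (last char: 'b')
  sorted[2] = ABCaaCCb$aAbA  (last char: 'A')
  sorted[3] = AbAABCaaCCb$a  (last char: 'a')
  sorted[4] = BCaaCCb$aAbAA  (last char: 'A')
  sorted[5] = CCb$aAbAABCaa  (last char: 'a')
  sorted[6] = CaaCCb$aAbAAB  (last char: 'B')
  sorted[7] = Cb$aAbAABCaaC  (last char: 'C')
  sorted[8] = aAbAABCaaCCb$  (last char: '$')
  sorted[9] = aCCb$aAbAABCa  (last char: 'a')
  sorted[10] = aaCCb$aAbAABC  (last char: 'C')
  sorted[11] = b$aAbAABCaaCC  (last char: 'C')
  sorted[12] = bAABCaaCCb$aA  (last char: 'A')
Last column: bbAaAaBC$aCCA
Original string S is at sorted index 8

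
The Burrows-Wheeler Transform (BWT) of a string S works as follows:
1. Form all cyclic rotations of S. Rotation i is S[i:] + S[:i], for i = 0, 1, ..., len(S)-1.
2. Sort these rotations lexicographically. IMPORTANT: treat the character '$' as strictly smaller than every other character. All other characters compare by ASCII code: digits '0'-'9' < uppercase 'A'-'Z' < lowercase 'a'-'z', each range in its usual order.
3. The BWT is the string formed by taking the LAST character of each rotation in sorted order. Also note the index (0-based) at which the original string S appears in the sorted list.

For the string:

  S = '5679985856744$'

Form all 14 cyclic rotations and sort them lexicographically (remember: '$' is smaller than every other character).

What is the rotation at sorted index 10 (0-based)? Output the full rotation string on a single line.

Answer: 856744$5679985

Derivation:
All 14 rotations (rotation i = S[i:]+S[:i]):
  rot[0] = 5679985856744$
  rot[1] = 679985856744$5
  rot[2] = 79985856744$56
  rot[3] = 9985856744$567
  rot[4] = 985856744$5679
  rot[5] = 85856744$56799
  rot[6] = 5856744$567998
  rot[7] = 856744$5679985
  rot[8] = 56744$56799858
  rot[9] = 6744$567998585
  rot[10] = 744$5679985856
  rot[11] = 44$56799858567
  rot[12] = 4$567998585674
  rot[13] = $5679985856744
Sorted (with $ < everything):
  sorted[0] = $5679985856744
  sorted[1] = 4$567998585674
  sorted[2] = 44$56799858567
  sorted[3] = 56744$56799858
  sorted[4] = 5679985856744$
  sorted[5] = 5856744$567998
  sorted[6] = 6744$567998585
  sorted[7] = 679985856744$5
  sorted[8] = 744$5679985856
  sorted[9] = 79985856744$56
  sorted[10] = 856744$5679985
  sorted[11] = 85856744$56799
  sorted[12] = 985856744$5679
  sorted[13] = 9985856744$567
sorted[10] = 856744$5679985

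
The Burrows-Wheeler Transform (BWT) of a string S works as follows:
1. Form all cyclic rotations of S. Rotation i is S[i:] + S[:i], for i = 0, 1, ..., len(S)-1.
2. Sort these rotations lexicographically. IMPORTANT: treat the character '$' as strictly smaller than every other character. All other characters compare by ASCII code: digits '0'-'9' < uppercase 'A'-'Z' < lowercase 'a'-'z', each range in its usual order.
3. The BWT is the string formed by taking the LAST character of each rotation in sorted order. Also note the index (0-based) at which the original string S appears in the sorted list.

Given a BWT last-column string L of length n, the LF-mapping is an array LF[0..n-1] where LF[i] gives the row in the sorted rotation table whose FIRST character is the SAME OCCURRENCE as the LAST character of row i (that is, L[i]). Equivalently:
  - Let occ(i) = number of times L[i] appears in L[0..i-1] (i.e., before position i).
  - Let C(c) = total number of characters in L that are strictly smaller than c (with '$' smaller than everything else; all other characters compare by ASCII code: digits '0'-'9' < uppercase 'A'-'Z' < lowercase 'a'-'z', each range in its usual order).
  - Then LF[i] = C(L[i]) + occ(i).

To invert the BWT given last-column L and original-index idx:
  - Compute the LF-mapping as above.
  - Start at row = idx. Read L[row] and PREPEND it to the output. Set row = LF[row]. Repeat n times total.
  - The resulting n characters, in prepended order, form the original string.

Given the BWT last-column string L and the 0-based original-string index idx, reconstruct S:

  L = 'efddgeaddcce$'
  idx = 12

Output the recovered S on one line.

LF mapping: 8 11 4 5 12 9 1 6 7 2 3 10 0
Walk LF starting at row 12, prepending L[row]:
  step 1: row=12, L[12]='$', prepend. Next row=LF[12]=0
  step 2: row=0, L[0]='e', prepend. Next row=LF[0]=8
  step 3: row=8, L[8]='d', prepend. Next row=LF[8]=7
  step 4: row=7, L[7]='d', prepend. Next row=LF[7]=6
  step 5: row=6, L[6]='a', prepend. Next row=LF[6]=1
  step 6: row=1, L[1]='f', prepend. Next row=LF[1]=11
  step 7: row=11, L[11]='e', prepend. Next row=LF[11]=10
  step 8: row=10, L[10]='c', prepend. Next row=LF[10]=3
  step 9: row=3, L[3]='d', prepend. Next row=LF[3]=5
  step 10: row=5, L[5]='e', prepend. Next row=LF[5]=9
  step 11: row=9, L[9]='c', prepend. Next row=LF[9]=2
  step 12: row=2, L[2]='d', prepend. Next row=LF[2]=4
  step 13: row=4, L[4]='g', prepend. Next row=LF[4]=12
Reversed output: gdcedcefadde$

Answer: gdcedcefadde$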